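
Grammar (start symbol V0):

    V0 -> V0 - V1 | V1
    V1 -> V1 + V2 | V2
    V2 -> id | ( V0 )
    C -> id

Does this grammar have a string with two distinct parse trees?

Unambiguous

Only V0, V1, V2 are reachable from V0; ignoring the rest: The grammar is stratified — V0 handles '-' (left-recursive), V1 handles '+', V2 atoms. Each operator has a fixed associativity and precedence level, so every string has one parse.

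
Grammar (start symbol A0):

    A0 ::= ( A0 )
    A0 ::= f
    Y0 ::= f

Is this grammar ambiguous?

(Y0 is unreachable from A0, so its rules don't affect L(A0).) L(A0) is { openⁿ atom closeⁿ : n ≥ 0 }. The bracket depth fixes n, and the derivation is forced at every step.

Unambiguous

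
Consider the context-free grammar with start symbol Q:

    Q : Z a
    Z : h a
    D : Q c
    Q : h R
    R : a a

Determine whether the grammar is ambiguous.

Ambiguous

Witness: h a a

Derivation 1: Q ⇒ Z a ⇒ h a a
Derivation 2: Q ⇒ h R ⇒ h a a

Two distinct leftmost derivations for the same string.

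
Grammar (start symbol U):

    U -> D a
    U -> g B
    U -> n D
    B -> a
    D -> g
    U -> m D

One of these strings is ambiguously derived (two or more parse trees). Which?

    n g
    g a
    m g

g a

n g: 1 tree
g a: 2 trees
m g: 1 tree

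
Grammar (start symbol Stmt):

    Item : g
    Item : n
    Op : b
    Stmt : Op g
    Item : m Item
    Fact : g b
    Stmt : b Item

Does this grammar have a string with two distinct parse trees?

Ambiguous

Witness: b g

Derivation 1: Stmt ⇒ Op g ⇒ b g
Derivation 2: Stmt ⇒ b Item ⇒ b g

Two distinct leftmost derivations for the same string.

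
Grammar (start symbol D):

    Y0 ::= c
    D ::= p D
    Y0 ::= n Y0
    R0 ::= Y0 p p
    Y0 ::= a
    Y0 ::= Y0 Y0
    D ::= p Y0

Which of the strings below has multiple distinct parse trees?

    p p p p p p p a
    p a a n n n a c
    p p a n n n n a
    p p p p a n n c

p a a n n n a c

p p p p p p p a: 1 tree
p a a n n n a c: 11 trees
p p a n n n n a: 1 tree
p p p p a n n c: 1 tree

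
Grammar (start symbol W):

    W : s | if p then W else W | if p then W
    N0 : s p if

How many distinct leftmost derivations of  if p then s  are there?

Parse trees for if p then s:
  [W if p then [W s]]

1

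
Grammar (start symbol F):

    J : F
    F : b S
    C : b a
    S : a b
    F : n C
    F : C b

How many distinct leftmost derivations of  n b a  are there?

Parse trees for n b a:
  [F n [C b a]]

1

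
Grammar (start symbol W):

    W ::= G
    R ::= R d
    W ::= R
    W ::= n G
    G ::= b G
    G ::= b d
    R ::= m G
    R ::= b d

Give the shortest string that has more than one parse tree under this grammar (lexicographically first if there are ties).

length 2: b d has 2 parse trees

Two derivations of b d:
  W ⇒ G ⇒ b d
  W ⇒ R ⇒ b d

b d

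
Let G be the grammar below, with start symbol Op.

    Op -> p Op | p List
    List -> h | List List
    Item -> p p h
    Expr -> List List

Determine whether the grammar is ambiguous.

Witness: p h h h

Derivation 1: Op ⇒ p List ⇒ p List List ⇒ p h List ⇒ p h List List ⇒ p h h List ⇒ p h h h
Derivation 2: Op ⇒ p List ⇒ p List List ⇒ p List List List ⇒ p h List List ⇒ p h h List ⇒ p h h h

Two distinct leftmost derivations for the same string.

Ambiguous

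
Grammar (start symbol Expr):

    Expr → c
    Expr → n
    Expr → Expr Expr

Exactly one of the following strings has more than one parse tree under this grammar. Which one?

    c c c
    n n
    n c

c c c

c c c: 2 trees
n n: 1 tree
n c: 1 tree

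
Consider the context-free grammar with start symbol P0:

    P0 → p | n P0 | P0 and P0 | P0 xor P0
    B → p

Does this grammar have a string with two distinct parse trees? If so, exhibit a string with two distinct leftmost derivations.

Ambiguous

Witness: n p and p

Derivation 1: P0 ⇒ n P0 ⇒ n P0 and P0 ⇒ n p and P0 ⇒ n p and p
Derivation 2: P0 ⇒ P0 and P0 ⇒ n P0 and P0 ⇒ n p and P0 ⇒ n p and p

Two distinct leftmost derivations for the same string.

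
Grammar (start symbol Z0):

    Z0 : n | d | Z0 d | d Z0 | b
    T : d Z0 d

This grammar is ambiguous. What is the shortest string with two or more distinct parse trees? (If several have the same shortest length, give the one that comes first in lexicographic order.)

length 1: no string has ≥2 trees
length 2: d d has 2 parse trees

Two derivations of d d:
  Z0 ⇒ Z0 d ⇒ d d
  Z0 ⇒ d Z0 ⇒ d d

d d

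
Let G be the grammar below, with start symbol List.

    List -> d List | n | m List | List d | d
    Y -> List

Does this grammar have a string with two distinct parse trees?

Witness: d d

Derivation 1: List ⇒ d List ⇒ d d
Derivation 2: List ⇒ List d ⇒ d d

Two distinct leftmost derivations for the same string.

Ambiguous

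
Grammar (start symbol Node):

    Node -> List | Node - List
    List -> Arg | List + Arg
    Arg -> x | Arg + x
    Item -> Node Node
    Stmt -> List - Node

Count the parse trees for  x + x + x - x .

4

Parse trees for x + x + x - x:
  [Node [Node [List [Arg [Arg [Arg x] + x] + x]]] - [List [Arg x]]]
  [Node [Node [List [List [Arg x]] + [Arg [Arg x] + x]]] - [List [Arg x]]]
  [Node [Node [List [List [Arg [Arg x] + x]] + [Arg x]]] - [List [Arg x]]]
  [Node [Node [List [List [List [Arg x]] + [Arg x]] + [Arg x]]] - [List [Arg x]]]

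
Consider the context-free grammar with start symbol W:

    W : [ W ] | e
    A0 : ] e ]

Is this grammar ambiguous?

Unambiguous

Only W is reachable from W; ignoring the rest: Each string is a nest of matched brackets around a single atom. An opening bracket forces the recursive rule; an atom forces the base rule.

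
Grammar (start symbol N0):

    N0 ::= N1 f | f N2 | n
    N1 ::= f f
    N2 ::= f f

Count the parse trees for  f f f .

Parse trees for f f f:
  [N0 [N1 f f] f]
  [N0 f [N2 f f]]

2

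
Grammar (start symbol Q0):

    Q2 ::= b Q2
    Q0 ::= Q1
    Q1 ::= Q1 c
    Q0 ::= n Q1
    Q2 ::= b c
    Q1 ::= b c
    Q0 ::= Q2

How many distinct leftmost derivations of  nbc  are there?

Parse trees for nbc:
  [Q0 n [Q1 b c]]

1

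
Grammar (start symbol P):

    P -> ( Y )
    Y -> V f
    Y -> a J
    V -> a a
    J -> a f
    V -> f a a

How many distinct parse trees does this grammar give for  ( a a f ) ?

Parse trees for ( a a f ):
  [P ( [Y [V a a] f] )]
  [P ( [Y a [J a f]] )]

2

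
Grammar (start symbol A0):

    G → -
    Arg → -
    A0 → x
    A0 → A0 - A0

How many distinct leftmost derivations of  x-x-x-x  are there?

Parse trees for x-x-x-x:
  [A0 [A0 x] - [A0 [A0 x] - [A0 [A0 x] - [A0 x]]]]
  [A0 [A0 x] - [A0 [A0 [A0 x] - [A0 x]] - [A0 x]]]
  [A0 [A0 [A0 x] - [A0 x]] - [A0 [A0 x] - [A0 x]]]
  [A0 [A0 [A0 x] - [A0 [A0 x] - [A0 x]]] - [A0 x]]
  [A0 [A0 [A0 [A0 x] - [A0 x]] - [A0 x]] - [A0 x]]

5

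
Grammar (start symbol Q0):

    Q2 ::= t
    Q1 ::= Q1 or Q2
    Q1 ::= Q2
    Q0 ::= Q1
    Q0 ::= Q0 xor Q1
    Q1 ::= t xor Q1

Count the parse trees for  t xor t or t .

3

Parse trees for t xor t or t:
  [Q0 [Q1 [Q1 t xor [Q1 [Q2 t]]] or [Q2 t]]]
  [Q0 [Q1 t xor [Q1 [Q1 [Q2 t]] or [Q2 t]]]]
  [Q0 [Q0 [Q1 [Q2 t]]] xor [Q1 [Q1 [Q2 t]] or [Q2 t]]]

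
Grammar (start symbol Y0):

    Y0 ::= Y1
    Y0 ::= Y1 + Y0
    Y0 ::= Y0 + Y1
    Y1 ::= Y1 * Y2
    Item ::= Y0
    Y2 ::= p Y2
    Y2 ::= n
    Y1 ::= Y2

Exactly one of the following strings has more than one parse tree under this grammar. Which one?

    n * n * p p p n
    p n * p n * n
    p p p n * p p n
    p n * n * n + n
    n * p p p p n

n * n * p p p n: 1 tree
p n * p n * n: 1 tree
p p p n * p p n: 1 tree
p n * n * n + n: 2 trees
n * p p p p n: 1 tree

p n * n * n + n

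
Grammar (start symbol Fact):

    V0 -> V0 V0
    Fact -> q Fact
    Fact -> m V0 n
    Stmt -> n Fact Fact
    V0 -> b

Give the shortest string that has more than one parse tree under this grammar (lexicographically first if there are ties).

m b b b n

length 3: no string has ≥2 trees
length 4: no string has ≥2 trees
length 5: m b b b n has 2 parse trees

Two derivations of m b b b n:
  Fact ⇒ m V0 n ⇒ m V0 V0 n ⇒ m V0 V0 V0 n ⇒ m b V0 V0 n ⇒ m b b V0 n ⇒ m b b b n
  Fact ⇒ m V0 n ⇒ m V0 V0 n ⇒ m b V0 n ⇒ m b V0 V0 n ⇒ m b b V0 n ⇒ m b b b n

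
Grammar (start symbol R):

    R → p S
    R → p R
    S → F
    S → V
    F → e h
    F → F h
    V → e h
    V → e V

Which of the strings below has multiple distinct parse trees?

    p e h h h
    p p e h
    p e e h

p e h h h: 1 tree
p p e h: 2 trees
p e e h: 1 tree

p p e h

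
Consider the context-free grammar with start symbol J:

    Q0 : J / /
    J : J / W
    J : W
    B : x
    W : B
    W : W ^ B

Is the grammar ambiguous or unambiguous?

Only J, W, B are reachable from J; ignoring the rest: The grammar is stratified — J handles '/' (left-recursive), W handles '^', B atoms. Each operator has a fixed associativity and precedence level, so every string has one parse.

Unambiguous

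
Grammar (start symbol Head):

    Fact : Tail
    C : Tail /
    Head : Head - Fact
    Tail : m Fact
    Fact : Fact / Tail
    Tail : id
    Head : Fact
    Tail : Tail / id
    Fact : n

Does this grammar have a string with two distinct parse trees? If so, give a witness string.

Witness: id / id

Derivation 1: Head ⇒ Fact ⇒ Tail ⇒ Tail / id ⇒ id / id
Derivation 2: Head ⇒ Fact ⇒ Fact / Tail ⇒ Tail / Tail ⇒ id / Tail ⇒ id / id

Two distinct leftmost derivations for the same string.

Ambiguous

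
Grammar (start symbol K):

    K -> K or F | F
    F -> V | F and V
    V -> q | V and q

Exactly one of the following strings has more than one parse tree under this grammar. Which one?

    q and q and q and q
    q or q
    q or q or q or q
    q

q and q and q and q

q and q and q and q: 8 trees
q or q: 1 tree
q or q or q or q: 1 tree
q: 1 tree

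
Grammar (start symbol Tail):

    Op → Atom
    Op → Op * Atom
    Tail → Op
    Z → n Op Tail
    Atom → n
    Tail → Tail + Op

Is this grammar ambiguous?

Unambiguous

(Z is unreachable from Tail, so its rules don't affect L(Tail).) Tail → Tail + Op | Op  ;  Op → Op * Atom | Atom  — a left-associative chain with Atom at the bottom. Each string factors uniquely by precedence.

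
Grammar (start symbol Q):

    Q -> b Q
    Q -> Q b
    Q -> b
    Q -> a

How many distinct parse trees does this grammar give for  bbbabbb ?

20

Parse trees for bbbabbb (showing first 6 of 20):
  [Q b [Q b [Q b [Q [Q [Q [Q a] b] b] b]]]]
  [Q b [Q b [Q [Q b [Q [Q [Q a] b] b]] b]]]
  [Q b [Q b [Q [Q [Q b [Q [Q a] b]] b] b]]]
  [Q b [Q b [Q [Q [Q [Q b [Q a]] b] b] b]]]
  [Q b [Q [Q b [Q b [Q [Q [Q a] b] b]]] b]]
  [Q b [Q [Q b [Q [Q b [Q [Q a] b]] b]] b]]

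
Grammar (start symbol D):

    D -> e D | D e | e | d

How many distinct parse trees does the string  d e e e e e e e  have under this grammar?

Parse trees for d e e e e e e e:
  [D [D [D [D [D [D [D [D d] e] e] e] e] e] e] e]

1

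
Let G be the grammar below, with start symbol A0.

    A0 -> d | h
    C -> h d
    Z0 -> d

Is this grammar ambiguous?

Unambiguous

(C, Z0 are unreachable from A0, so their rules don't affect L(A0).) Each reachable nonterminal has at most one production per leading terminal, and all productions are right-linear; the derivation is determined token-by-token.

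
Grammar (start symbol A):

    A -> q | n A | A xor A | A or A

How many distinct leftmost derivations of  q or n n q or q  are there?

Parse trees for q or n n q or q:
  [A [A q] or [A n [A n [A [A q] or [A q]]]]]
  [A [A q] or [A n [A [A n [A q]] or [A q]]]]
  [A [A q] or [A [A n [A n [A q]]] or [A q]]]
  [A [A [A q] or [A n [A n [A q]]]] or [A q]]

4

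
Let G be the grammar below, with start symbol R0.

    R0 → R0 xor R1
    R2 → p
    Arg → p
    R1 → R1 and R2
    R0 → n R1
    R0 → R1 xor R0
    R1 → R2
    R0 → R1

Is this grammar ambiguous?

Witness: p xor p

Derivation 1: R0 ⇒ R0 xor R1 ⇒ R1 xor R1 ⇒ R2 xor R1 ⇒ p xor R1 ⇒ p xor R2 ⇒ p xor p
Derivation 2: R0 ⇒ R1 xor R0 ⇒ R2 xor R0 ⇒ p xor R0 ⇒ p xor R1 ⇒ p xor R2 ⇒ p xor p

Two distinct leftmost derivations for the same string.

Ambiguous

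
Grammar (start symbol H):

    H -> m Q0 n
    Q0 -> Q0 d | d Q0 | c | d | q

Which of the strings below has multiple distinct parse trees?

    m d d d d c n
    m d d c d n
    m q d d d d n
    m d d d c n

m d d c d n

m d d d d c n: 1 tree
m d d c d n: 3 trees
m q d d d d n: 1 tree
m d d d c n: 1 tree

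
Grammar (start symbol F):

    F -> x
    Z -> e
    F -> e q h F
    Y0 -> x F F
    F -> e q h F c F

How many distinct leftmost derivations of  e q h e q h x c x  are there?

2

Parse trees for e q h e q h x c x:
  [F e q h [F e q h [F x] c [F x]]]
  [F e q h [F e q h [F x]] c [F x]]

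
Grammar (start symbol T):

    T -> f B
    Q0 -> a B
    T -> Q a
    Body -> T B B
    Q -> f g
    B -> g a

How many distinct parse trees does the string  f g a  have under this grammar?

Parse trees for f g a:
  [T f [B g a]]
  [T [Q f g] a]

2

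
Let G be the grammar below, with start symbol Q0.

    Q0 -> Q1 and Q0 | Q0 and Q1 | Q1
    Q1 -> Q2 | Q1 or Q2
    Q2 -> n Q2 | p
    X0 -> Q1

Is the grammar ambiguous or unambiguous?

Ambiguous

Witness: p and p

Derivation 1: Q0 ⇒ Q1 and Q0 ⇒ Q2 and Q0 ⇒ p and Q0 ⇒ p and Q1 ⇒ p and Q2 ⇒ p and p
Derivation 2: Q0 ⇒ Q0 and Q1 ⇒ Q1 and Q1 ⇒ Q2 and Q1 ⇒ p and Q1 ⇒ p and Q2 ⇒ p and p

Two distinct leftmost derivations for the same string.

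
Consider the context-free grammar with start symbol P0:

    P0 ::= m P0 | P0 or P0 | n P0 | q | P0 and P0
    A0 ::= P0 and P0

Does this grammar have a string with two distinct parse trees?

Witness: m q and q

Derivation 1: P0 ⇒ m P0 ⇒ m P0 and P0 ⇒ m q and P0 ⇒ m q and q
Derivation 2: P0 ⇒ P0 and P0 ⇒ m P0 and P0 ⇒ m q and P0 ⇒ m q and q

Two distinct leftmost derivations for the same string.

Ambiguous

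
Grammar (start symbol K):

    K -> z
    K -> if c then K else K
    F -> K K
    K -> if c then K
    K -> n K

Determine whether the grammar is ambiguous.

Ambiguous

Witness: if c then if c then z else z

Derivation 1: K ⇒ if c then K else K ⇒ if c then if c then K else K ⇒ if c then if c then z else K ⇒ if c then if c then z else z
Derivation 2: K ⇒ if c then K ⇒ if c then if c then K else K ⇒ if c then if c then z else K ⇒ if c then if c then z else z

Two distinct leftmost derivations for the same string.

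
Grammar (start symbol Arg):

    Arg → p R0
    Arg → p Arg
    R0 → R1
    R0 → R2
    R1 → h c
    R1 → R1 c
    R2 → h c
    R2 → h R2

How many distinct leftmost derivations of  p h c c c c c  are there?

1

Parse trees for p h c c c c c:
  [Arg p [R0 [R1 [R1 [R1 [R1 [R1 h c] c] c] c] c]]]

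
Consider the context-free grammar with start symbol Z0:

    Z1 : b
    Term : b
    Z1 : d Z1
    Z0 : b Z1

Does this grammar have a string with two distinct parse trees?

(Term is unreachable from Z0, so its rules don't affect L(Z0).) Each reachable nonterminal has at most one production per leading terminal, and all productions are right-linear; the derivation is determined token-by-token.

Unambiguous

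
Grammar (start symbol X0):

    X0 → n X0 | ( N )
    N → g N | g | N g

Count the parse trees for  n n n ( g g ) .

2

Parse trees for n n n ( g g ):
  [X0 n [X0 n [X0 n [X0 ( [N g [N g]] )]]]]
  [X0 n [X0 n [X0 n [X0 ( [N [N g] g] )]]]]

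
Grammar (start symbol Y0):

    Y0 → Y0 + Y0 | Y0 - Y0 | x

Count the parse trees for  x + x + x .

2

Parse trees for x + x + x:
  [Y0 [Y0 x] + [Y0 [Y0 x] + [Y0 x]]]
  [Y0 [Y0 [Y0 x] + [Y0 x]] + [Y0 x]]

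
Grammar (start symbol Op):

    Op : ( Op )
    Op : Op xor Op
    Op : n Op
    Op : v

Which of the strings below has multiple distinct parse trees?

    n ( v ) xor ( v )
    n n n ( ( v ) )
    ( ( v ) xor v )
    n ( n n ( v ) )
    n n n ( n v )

n ( v ) xor ( v ): 2 trees
n n n ( ( v ) ): 1 tree
( ( v ) xor v ): 1 tree
n ( n n ( v ) ): 1 tree
n n n ( n v ): 1 tree

n ( v ) xor ( v )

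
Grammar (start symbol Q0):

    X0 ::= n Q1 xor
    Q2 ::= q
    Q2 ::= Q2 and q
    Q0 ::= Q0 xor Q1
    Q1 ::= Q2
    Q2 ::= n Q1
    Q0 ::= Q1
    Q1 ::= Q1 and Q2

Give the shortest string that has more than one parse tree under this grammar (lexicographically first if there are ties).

length 1: no string has ≥2 trees
length 2: no string has ≥2 trees
length 3: q and q has 2 parse trees

Two derivations of q and q:
  Q0 ⇒ Q1 ⇒ Q2 ⇒ Q2 and q ⇒ q and q
  Q0 ⇒ Q1 ⇒ Q1 and Q2 ⇒ Q2 and Q2 ⇒ q and Q2 ⇒ q and q

q and q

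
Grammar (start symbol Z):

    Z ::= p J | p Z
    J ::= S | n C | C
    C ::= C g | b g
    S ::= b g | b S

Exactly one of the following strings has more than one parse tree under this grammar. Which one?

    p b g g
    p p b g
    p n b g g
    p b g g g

p b g g: 1 tree
p p b g: 2 trees
p n b g g: 1 tree
p b g g g: 1 tree

p p b g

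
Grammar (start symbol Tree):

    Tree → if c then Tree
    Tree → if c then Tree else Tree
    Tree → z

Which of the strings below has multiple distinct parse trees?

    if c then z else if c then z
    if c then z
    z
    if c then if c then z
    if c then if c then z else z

if c then z else if c then z: 1 tree
if c then z: 1 tree
z: 1 tree
if c then if c then z: 1 tree
if c then if c then z else z: 2 trees

if c then if c then z else z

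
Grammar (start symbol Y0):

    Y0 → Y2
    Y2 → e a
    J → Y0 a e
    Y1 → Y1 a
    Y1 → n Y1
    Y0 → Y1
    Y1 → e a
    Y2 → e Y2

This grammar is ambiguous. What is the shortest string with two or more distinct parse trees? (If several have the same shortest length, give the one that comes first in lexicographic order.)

length 2: e a has 2 parse trees

Two derivations of e a:
  Y0 ⇒ Y2 ⇒ e a
  Y0 ⇒ Y1 ⇒ e a

e a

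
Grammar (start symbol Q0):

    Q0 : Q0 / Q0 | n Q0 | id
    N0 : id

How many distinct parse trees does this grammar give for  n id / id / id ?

5

Parse trees for n id / id / id:
  [Q0 [Q0 n [Q0 id]] / [Q0 [Q0 id] / [Q0 id]]]
  [Q0 [Q0 [Q0 n [Q0 id]] / [Q0 id]] / [Q0 id]]
  [Q0 [Q0 n [Q0 [Q0 id] / [Q0 id]]] / [Q0 id]]
  [Q0 n [Q0 [Q0 id] / [Q0 [Q0 id] / [Q0 id]]]]
  [Q0 n [Q0 [Q0 [Q0 id] / [Q0 id]] / [Q0 id]]]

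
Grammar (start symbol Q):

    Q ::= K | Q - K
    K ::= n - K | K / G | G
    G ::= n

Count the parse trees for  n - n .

2

Parse trees for n - n:
  [Q [K n - [K [G n]]]]
  [Q [Q [K [G n]]] - [K [G n]]]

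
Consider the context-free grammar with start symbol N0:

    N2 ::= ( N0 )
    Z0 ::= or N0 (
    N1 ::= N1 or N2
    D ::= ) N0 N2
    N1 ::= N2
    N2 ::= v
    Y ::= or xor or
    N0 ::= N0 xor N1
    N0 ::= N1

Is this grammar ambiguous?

Unambiguous

Only N0, N1, N2 are reachable from N0; ignoring the rest: This is a standard precedence ladder (N0 over N1 over N2), with each level left-recursive on its own operator ('xor' at N0, 'or' at N1). That structure is LR(1), hence unambiguous.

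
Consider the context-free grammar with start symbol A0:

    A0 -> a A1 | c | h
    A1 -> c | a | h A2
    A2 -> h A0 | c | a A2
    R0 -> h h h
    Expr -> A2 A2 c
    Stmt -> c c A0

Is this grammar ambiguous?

Only A0, A1, A2 are reachable from A0; ignoring the rest: Each reachable nonterminal has at most one production per leading terminal, and all productions are right-linear; the derivation is determined token-by-token.

Unambiguous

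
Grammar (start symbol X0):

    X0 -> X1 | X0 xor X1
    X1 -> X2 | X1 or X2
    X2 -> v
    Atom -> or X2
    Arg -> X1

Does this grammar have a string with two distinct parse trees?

(Atom, Arg are unreachable from X0, so their rules don't affect L(X0).) This is a standard precedence ladder (X0 over X1 over X2), with each level left-recursive on its own operator ('xor' at X0, 'or' at X1). That structure is LR(1), hence unambiguous.

Unambiguous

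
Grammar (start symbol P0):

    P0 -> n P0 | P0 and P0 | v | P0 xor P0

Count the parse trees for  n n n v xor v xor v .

Parse trees for n n n v xor v xor v (showing first 6 of 14):
  [P0 n [P0 n [P0 n [P0 [P0 v] xor [P0 [P0 v] xor [P0 v]]]]]]
  [P0 n [P0 n [P0 n [P0 [P0 [P0 v] xor [P0 v]] xor [P0 v]]]]]
  [P0 n [P0 n [P0 [P0 n [P0 v]] xor [P0 [P0 v] xor [P0 v]]]]]
  [P0 n [P0 n [P0 [P0 n [P0 [P0 v] xor [P0 v]]] xor [P0 v]]]]
  [P0 n [P0 n [P0 [P0 [P0 n [P0 v]] xor [P0 v]] xor [P0 v]]]]
  [P0 n [P0 [P0 n [P0 n [P0 v]]] xor [P0 [P0 v] xor [P0 v]]]]

14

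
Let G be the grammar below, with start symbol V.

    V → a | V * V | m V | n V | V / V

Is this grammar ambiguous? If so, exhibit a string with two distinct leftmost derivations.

Ambiguous

Witness: m a * a

Derivation 1: V ⇒ V * V ⇒ m V * V ⇒ m a * V ⇒ m a * a
Derivation 2: V ⇒ m V ⇒ m V * V ⇒ m a * V ⇒ m a * a

Two distinct leftmost derivations for the same string.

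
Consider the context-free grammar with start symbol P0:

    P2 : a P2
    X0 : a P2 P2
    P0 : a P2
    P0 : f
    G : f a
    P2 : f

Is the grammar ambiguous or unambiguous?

Unambiguous

(G, X0 are unreachable from P0, so their rules don't affect L(P0).) Restricted to the reachable nonterminals, every rule has the form A → t or A → t B, and no two rules for the same A share a first terminal. The grammar encodes a DFA — one run per string.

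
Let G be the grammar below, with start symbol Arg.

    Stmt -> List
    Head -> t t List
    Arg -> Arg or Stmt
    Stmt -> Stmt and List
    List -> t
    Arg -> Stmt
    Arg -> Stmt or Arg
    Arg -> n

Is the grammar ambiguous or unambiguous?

Ambiguous

Witness: t or t

Derivation 1: Arg ⇒ Arg or Stmt ⇒ Stmt or Stmt ⇒ List or Stmt ⇒ t or Stmt ⇒ t or List ⇒ t or t
Derivation 2: Arg ⇒ Stmt or Arg ⇒ List or Arg ⇒ t or Arg ⇒ t or Stmt ⇒ t or List ⇒ t or t

Two distinct leftmost derivations for the same string.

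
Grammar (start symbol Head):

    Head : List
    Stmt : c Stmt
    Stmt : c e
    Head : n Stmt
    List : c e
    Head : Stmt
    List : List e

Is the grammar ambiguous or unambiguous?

Ambiguous

Witness: c e

Derivation 1: Head ⇒ List ⇒ c e
Derivation 2: Head ⇒ Stmt ⇒ c e

Two distinct leftmost derivations for the same string.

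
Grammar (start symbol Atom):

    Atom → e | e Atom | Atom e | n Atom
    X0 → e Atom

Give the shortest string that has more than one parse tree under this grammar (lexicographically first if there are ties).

length 1: no string has ≥2 trees
length 2: e e has 2 parse trees

Two derivations of e e:
  Atom ⇒ e Atom ⇒ e e
  Atom ⇒ Atom e ⇒ e e

e e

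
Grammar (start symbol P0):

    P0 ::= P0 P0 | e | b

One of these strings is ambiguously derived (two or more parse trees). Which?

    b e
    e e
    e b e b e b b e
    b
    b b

b e: 1 tree
e e: 1 tree
e b e b e b b e: 429 trees
b: 1 tree
b b: 1 tree

e b e b e b b e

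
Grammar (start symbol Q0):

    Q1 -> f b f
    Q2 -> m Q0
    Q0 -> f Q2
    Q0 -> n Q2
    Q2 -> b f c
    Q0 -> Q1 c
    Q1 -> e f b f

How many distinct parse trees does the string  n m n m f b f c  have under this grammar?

Parse trees for n m n m f b f c:
  [Q0 n [Q2 m [Q0 n [Q2 m [Q0 f [Q2 b f c]]]]]]
  [Q0 n [Q2 m [Q0 n [Q2 m [Q0 [Q1 f b f] c]]]]]

2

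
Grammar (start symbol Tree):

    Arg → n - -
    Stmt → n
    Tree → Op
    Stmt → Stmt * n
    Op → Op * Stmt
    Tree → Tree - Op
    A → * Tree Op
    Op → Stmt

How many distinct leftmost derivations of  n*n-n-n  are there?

2

Parse trees for n*n-n-n:
  [Tree [Tree [Tree [Op [Op [Stmt n]] * [Stmt n]]] - [Op [Stmt n]]] - [Op [Stmt n]]]
  [Tree [Tree [Tree [Op [Stmt [Stmt n] * n]]] - [Op [Stmt n]]] - [Op [Stmt n]]]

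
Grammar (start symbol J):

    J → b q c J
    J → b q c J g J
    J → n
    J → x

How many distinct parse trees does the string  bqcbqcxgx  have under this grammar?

Parse trees for bqcbqcxgx:
  [J b q c [J b q c [J x] g [J x]]]
  [J b q c [J b q c [J x]] g [J x]]

2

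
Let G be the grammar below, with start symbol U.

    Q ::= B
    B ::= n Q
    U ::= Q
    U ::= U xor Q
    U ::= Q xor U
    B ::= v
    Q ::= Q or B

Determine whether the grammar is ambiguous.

Ambiguous

Witness: v xor v

Derivation 1: U ⇒ U xor Q ⇒ Q xor Q ⇒ B xor Q ⇒ v xor Q ⇒ v xor B ⇒ v xor v
Derivation 2: U ⇒ Q xor U ⇒ B xor U ⇒ v xor U ⇒ v xor Q ⇒ v xor B ⇒ v xor v

Two distinct leftmost derivations for the same string.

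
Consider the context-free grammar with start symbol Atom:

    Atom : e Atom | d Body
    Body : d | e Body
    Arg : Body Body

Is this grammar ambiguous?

Only Atom, Body are reachable from Atom; ignoring the rest: Each reachable nonterminal has at most one production per leading terminal, and all productions are right-linear; the derivation is determined token-by-token.

Unambiguous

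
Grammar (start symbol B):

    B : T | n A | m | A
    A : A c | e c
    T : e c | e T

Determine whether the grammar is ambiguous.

Witness: e c

Derivation 1: B ⇒ T ⇒ e c
Derivation 2: B ⇒ A ⇒ e c

Two distinct leftmost derivations for the same string.

Ambiguous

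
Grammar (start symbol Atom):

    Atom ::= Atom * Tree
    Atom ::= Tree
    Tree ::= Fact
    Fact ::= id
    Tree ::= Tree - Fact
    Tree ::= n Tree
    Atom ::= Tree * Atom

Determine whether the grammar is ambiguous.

Ambiguous

Witness: id * id

Derivation 1: Atom ⇒ Atom * Tree ⇒ Tree * Tree ⇒ Fact * Tree ⇒ id * Tree ⇒ id * Fact ⇒ id * id
Derivation 2: Atom ⇒ Tree * Atom ⇒ Fact * Atom ⇒ id * Atom ⇒ id * Tree ⇒ id * Fact ⇒ id * id

Two distinct leftmost derivations for the same string.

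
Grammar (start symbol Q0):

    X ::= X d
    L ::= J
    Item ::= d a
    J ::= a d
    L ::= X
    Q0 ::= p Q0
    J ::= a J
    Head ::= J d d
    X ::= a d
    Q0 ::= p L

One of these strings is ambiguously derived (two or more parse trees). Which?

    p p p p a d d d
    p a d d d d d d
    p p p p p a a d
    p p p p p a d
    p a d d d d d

p p p p p a d

p p p p a d d d: 1 tree
p a d d d d d d: 1 tree
p p p p p a a d: 1 tree
p p p p p a d: 2 trees
p a d d d d d: 1 tree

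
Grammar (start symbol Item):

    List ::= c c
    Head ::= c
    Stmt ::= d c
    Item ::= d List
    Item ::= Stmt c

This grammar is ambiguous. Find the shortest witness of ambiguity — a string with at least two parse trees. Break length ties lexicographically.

length 3: d c c has 2 parse trees

Two derivations of d c c:
  Item ⇒ d List ⇒ d c c
  Item ⇒ Stmt c ⇒ d c c

d c c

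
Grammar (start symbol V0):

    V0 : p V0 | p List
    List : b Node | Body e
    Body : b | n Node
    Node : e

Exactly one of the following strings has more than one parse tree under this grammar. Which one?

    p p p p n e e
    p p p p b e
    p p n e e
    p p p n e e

p p p p b e

p p p p n e e: 1 tree
p p p p b e: 2 trees
p p n e e: 1 tree
p p p n e e: 1 tree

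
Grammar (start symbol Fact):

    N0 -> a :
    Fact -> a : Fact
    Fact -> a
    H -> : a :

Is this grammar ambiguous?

Unambiguous

Only Fact is reachable from Fact; ignoring the rest: Right-recursive list with a separator: after each atom, whether the separator follows determines the rule. One parse per string.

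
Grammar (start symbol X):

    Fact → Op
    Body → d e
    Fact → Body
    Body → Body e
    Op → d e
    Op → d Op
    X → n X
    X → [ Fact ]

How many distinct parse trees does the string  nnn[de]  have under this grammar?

Parse trees for nnn[de]:
  [X n [X n [X n [X [ [Fact [Op d e]] ]]]]]
  [X n [X n [X n [X [ [Fact [Body d e]] ]]]]]

2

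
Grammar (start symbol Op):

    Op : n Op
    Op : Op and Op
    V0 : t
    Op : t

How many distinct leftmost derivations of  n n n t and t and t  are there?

Parse trees for n n n t and t and t (showing first 6 of 14):
  [Op n [Op n [Op n [Op [Op t] and [Op [Op t] and [Op t]]]]]]
  [Op n [Op n [Op n [Op [Op [Op t] and [Op t]] and [Op t]]]]]
  [Op n [Op n [Op [Op n [Op t]] and [Op [Op t] and [Op t]]]]]
  [Op n [Op n [Op [Op n [Op [Op t] and [Op t]]] and [Op t]]]]
  [Op n [Op n [Op [Op [Op n [Op t]] and [Op t]] and [Op t]]]]
  [Op n [Op [Op n [Op n [Op t]]] and [Op [Op t] and [Op t]]]]

14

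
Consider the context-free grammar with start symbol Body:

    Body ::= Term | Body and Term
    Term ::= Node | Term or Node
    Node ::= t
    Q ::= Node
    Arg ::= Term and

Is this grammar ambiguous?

(Q, Arg are unreachable from Body, so their rules don't affect L(Body).) Body → Body and Term | Term  ;  Term → Term or Node | Node  — a left-associative chain with Node at the bottom. Each string factors uniquely by precedence.

Unambiguous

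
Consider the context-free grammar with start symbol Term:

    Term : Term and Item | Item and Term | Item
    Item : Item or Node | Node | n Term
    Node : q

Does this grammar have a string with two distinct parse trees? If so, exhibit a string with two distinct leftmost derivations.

Ambiguous

Witness: q and q

Derivation 1: Term ⇒ Term and Item ⇒ Item and Item ⇒ Node and Item ⇒ q and Item ⇒ q and Node ⇒ q and q
Derivation 2: Term ⇒ Item and Term ⇒ Node and Term ⇒ q and Term ⇒ q and Item ⇒ q and Node ⇒ q and q

Two distinct leftmost derivations for the same string.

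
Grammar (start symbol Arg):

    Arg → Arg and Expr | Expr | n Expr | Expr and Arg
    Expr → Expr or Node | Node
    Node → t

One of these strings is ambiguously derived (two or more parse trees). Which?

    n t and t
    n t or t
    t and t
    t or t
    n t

n t and t: 1 tree
n t or t: 1 tree
t and t: 2 trees
t or t: 1 tree
n t: 1 tree

t and t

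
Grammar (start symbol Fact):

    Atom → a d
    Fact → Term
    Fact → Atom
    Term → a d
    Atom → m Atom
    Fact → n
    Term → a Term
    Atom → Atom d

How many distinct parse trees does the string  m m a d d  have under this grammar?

3

Parse trees for m m a d d:
  [Fact [Atom m [Atom m [Atom [Atom a d] d]]]]
  [Fact [Atom m [Atom [Atom m [Atom a d]] d]]]
  [Fact [Atom [Atom m [Atom m [Atom a d]]] d]]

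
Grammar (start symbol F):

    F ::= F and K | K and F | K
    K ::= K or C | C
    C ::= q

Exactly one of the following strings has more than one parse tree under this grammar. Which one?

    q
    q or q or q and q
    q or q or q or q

q: 1 tree
q or q or q and q: 2 trees
q or q or q or q: 1 tree

q or q or q and q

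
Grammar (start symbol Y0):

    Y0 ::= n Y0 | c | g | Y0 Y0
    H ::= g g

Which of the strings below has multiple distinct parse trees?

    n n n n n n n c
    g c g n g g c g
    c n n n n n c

g c g n g g c g

n n n n n n n c: 1 tree
g c g n g g c g: 227 trees
c n n n n n c: 1 tree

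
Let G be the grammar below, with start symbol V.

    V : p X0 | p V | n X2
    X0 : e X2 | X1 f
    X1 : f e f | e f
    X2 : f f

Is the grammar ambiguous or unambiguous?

Ambiguous

Witness: p e f f

Derivation 1: V ⇒ p X0 ⇒ p e X2 ⇒ p e f f
Derivation 2: V ⇒ p X0 ⇒ p X1 f ⇒ p e f f

Two distinct leftmost derivations for the same string.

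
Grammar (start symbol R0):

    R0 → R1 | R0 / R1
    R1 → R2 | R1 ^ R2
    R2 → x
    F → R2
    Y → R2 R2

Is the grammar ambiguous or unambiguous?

Only R0, R1, R2 are reachable from R0; ignoring the rest: This is a standard precedence ladder (R0 over R1 over R2), with each level left-recursive on its own operator ('/' at R0, '^' at R1). That structure is LR(1), hence unambiguous.

Unambiguous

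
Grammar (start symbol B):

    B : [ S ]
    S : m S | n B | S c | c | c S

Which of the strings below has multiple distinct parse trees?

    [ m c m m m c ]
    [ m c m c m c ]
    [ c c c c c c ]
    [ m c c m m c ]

[ m c m m m c ]: 1 tree
[ m c m c m c ]: 1 tree
[ c c c c c c ]: 32 trees
[ m c c m m c ]: 1 tree

[ c c c c c c ]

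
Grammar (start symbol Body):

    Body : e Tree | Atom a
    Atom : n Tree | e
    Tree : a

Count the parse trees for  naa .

1

Parse trees for naa:
  [Body [Atom n [Tree a]] a]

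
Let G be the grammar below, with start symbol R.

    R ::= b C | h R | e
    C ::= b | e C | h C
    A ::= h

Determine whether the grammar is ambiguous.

Only R, C are reachable from R; ignoring the rest: The reachable rules are right-linear with at most one rule per (nonterminal, next-terminal) pair. Each input token forces the next rule, so parsing is deterministic.

Unambiguous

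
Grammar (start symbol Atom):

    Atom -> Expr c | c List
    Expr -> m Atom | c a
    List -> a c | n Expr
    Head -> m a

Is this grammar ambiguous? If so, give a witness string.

Ambiguous

Witness: c a c

Derivation 1: Atom ⇒ Expr c ⇒ c a c
Derivation 2: Atom ⇒ c List ⇒ c a c

Two distinct leftmost derivations for the same string.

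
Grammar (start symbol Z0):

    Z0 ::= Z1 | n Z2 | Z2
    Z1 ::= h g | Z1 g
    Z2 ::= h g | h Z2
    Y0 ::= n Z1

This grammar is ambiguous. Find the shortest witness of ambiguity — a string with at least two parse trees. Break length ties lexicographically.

h g

length 2: h g has 2 parse trees

Two derivations of h g:
  Z0 ⇒ Z1 ⇒ h g
  Z0 ⇒ Z2 ⇒ h g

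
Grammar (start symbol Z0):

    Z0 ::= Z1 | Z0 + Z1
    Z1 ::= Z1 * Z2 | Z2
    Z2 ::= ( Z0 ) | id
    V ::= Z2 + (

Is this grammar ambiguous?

Only Z0, Z1, Z2 are reachable from Z0; ignoring the rest: This is a standard precedence ladder (Z0 over Z1 over Z2), with each level left-recursive on its own operator ('+' at Z0, '*' at Z1). That structure is LR(1), hence unambiguous.

Unambiguous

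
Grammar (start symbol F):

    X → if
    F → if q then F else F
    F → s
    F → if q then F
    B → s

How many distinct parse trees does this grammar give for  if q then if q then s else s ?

Parse trees for if q then if q then s else s:
  [F if q then [F if q then [F s]] else [F s]]
  [F if q then [F if q then [F s] else [F s]]]

2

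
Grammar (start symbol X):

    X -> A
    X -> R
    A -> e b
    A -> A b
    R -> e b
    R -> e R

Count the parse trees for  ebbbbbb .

Parse trees for ebbbbbb:
  [X [A [A [A [A [A [A e b] b] b] b] b] b]]

1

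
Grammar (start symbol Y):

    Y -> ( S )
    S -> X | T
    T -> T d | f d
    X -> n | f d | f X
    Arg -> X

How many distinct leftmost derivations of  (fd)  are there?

Parse trees for (fd):
  [Y ( [S [X f d]] )]
  [Y ( [S [T f d]] )]

2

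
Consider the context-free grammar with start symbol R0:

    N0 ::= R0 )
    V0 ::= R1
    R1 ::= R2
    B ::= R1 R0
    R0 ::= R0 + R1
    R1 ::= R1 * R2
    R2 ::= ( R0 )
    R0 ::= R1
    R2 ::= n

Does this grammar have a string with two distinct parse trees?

Unambiguous

(N0, V0, B are unreachable from R0, so their rules don't affect L(R0).) R0 → R0 + R1 | R1  ;  R1 → R1 * R2 | R2  — a left-associative chain with R2 at the bottom. Each string factors uniquely by precedence.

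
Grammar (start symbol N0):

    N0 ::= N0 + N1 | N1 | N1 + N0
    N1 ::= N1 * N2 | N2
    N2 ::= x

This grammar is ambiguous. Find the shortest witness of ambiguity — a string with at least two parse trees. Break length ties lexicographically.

x + x

length 1: no string has ≥2 trees
length 3: x + x has 2 parse trees

Two derivations of x + x:
  N0 ⇒ N0 + N1 ⇒ N1 + N1 ⇒ N2 + N1 ⇒ x + N1 ⇒ x + N2 ⇒ x + x
  N0 ⇒ N1 + N0 ⇒ N2 + N0 ⇒ x + N0 ⇒ x + N1 ⇒ x + N2 ⇒ x + x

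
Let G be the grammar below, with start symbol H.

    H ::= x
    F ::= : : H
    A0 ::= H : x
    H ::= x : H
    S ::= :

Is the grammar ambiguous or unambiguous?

Unambiguous

(F, A0, S are unreachable from H, so their rules don't affect L(H).) Right-recursive list with a separator: after each atom, whether the separator follows determines the rule. One parse per string.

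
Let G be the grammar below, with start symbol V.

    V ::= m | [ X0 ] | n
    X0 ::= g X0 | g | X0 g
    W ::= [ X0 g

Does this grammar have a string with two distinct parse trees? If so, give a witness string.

Witness: [ g g ]

Derivation 1: V ⇒ [ X0 ] ⇒ [ g X0 ] ⇒ [ g g ]
Derivation 2: V ⇒ [ X0 ] ⇒ [ X0 g ] ⇒ [ g g ]

Two distinct leftmost derivations for the same string.

Ambiguous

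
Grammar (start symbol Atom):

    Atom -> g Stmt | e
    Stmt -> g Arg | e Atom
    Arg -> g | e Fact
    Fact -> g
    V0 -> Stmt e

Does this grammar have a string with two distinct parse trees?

(V0 is unreachable from Atom, so its rules don't affect L(Atom).) Each reachable nonterminal has at most one production per leading terminal, and all productions are right-linear; the derivation is determined token-by-token.

Unambiguous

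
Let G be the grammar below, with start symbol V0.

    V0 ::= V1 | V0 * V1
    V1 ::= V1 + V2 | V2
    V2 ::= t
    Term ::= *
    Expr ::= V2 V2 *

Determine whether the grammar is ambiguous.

Only V0, V1, V2 are reachable from V0; ignoring the rest: V0 → V0 * V1 | V1  ;  V1 → V1 + V2 | V2  — a left-associative chain with V2 at the bottom. Each string factors uniquely by precedence.

Unambiguous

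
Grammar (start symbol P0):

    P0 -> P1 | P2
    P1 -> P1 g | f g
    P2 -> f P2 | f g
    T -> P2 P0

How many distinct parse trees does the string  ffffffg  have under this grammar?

1

Parse trees for ffffffg:
  [P0 [P2 f [P2 f [P2 f [P2 f [P2 f [P2 f g]]]]]]]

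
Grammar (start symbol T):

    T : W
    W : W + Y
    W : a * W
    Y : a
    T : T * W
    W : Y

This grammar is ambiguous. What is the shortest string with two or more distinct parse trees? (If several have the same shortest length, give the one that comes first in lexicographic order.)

length 1: no string has ≥2 trees
length 3: a * a has 2 parse trees

Two derivations of a * a:
  T ⇒ W ⇒ a * W ⇒ a * Y ⇒ a * a
  T ⇒ T * W ⇒ W * W ⇒ Y * W ⇒ a * W ⇒ a * Y ⇒ a * a

a * a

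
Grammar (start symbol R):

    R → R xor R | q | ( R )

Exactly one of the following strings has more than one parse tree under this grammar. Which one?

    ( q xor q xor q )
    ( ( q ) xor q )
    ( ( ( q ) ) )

( q xor q xor q ): 2 trees
( ( q ) xor q ): 1 tree
( ( ( q ) ) ): 1 tree

( q xor q xor q )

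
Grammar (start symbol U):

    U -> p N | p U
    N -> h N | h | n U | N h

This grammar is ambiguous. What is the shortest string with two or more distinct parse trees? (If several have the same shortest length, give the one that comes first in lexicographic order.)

p h h

length 2: no string has ≥2 trees
length 3: p h h has 2 parse trees

Two derivations of p h h:
  U ⇒ p N ⇒ p h N ⇒ p h h
  U ⇒ p N ⇒ p N h ⇒ p h h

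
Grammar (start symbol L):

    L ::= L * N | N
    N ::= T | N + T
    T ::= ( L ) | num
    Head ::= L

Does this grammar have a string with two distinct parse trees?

Unambiguous

(Head is unreachable from L, so its rules don't affect L(L).) This is a standard precedence ladder (L over N over T), with each level left-recursive on its own operator ('*' at L, '+' at N). That structure is LR(1), hence unambiguous.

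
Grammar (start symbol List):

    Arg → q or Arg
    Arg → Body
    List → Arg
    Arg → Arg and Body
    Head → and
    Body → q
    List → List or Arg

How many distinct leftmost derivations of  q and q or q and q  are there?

1

Parse trees for q and q or q and q:
  [List [List [Arg [Arg [Body q]] and [Body q]]] or [Arg [Arg [Body q]] and [Body q]]]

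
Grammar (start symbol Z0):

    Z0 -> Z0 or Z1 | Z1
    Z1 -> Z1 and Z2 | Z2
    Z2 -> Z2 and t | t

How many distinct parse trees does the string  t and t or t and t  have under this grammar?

Parse trees for t and t or t and t:
  [Z0 [Z0 [Z1 [Z1 [Z2 t]] and [Z2 t]]] or [Z1 [Z1 [Z2 t]] and [Z2 t]]]
  [Z0 [Z0 [Z1 [Z1 [Z2 t]] and [Z2 t]]] or [Z1 [Z2 [Z2 t] and t]]]
  [Z0 [Z0 [Z1 [Z2 [Z2 t] and t]]] or [Z1 [Z1 [Z2 t]] and [Z2 t]]]
  [Z0 [Z0 [Z1 [Z2 [Z2 t] and t]]] or [Z1 [Z2 [Z2 t] and t]]]

4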